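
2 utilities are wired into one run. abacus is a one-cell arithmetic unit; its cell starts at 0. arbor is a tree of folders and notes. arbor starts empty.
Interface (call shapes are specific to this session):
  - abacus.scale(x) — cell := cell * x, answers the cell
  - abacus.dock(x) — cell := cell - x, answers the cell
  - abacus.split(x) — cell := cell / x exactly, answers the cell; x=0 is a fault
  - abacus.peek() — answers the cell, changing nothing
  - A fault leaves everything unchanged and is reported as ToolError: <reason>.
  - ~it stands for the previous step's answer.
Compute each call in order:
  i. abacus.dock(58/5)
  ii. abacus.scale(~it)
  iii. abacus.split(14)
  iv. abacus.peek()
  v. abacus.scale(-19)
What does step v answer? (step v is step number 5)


·→ abacus.dock(x='58/5')
·← -58/5
·→ abacus.scale(x='~it')
·← 3364/25
·→ abacus.split(x='14')
·← 1682/175
·→ abacus.peek()
·← 1682/175
·→ abacus.scale(x='-19')
·← -31958/175

Answer: -31958/175


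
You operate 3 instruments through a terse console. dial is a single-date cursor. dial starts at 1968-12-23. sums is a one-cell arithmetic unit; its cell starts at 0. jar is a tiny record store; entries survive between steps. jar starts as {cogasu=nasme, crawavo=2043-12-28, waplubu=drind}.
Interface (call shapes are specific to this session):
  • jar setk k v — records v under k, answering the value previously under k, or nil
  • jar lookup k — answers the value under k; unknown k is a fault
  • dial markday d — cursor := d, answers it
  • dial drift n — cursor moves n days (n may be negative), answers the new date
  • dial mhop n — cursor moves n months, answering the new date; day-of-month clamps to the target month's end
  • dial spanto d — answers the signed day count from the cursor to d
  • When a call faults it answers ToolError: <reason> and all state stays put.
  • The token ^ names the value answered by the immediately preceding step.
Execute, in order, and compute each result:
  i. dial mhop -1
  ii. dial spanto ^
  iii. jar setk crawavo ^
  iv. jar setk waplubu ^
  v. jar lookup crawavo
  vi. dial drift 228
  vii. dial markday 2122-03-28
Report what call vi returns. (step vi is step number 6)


Answer: 1969-07-09

Derivation:
CALL dial mhop[n: -1]
RET  1968-11-23
CALL dial spanto[d: ^]
RET  0
CALL jar setk[k: crawavo; v: ^]
RET  2043-12-28
CALL jar setk[k: waplubu; v: ^]
RET  drind
CALL jar lookup[k: crawavo]
RET  0
CALL dial drift[n: 228]
RET  1969-07-09
CALL dial markday[d: 2122-03-28]
RET  2122-03-28


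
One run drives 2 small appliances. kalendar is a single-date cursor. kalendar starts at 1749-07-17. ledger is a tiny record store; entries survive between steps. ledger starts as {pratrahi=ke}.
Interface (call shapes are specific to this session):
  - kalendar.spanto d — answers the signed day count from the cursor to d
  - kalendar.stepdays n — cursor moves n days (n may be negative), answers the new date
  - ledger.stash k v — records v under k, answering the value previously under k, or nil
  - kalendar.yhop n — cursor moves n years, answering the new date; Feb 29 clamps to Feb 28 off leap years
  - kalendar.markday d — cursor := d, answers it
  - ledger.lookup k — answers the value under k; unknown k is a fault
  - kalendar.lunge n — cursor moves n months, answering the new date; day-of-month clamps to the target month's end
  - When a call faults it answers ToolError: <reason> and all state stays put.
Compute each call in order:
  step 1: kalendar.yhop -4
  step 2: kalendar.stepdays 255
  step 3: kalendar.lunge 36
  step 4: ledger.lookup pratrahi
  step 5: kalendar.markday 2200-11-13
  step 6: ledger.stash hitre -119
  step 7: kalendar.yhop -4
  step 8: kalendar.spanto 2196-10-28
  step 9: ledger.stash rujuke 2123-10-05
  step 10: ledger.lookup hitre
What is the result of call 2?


→ kalendar.yhop(n='-4')
← 1745-07-17
→ kalendar.stepdays(n='255')
← 1746-03-29
→ kalendar.lunge(n='36')
← 1749-03-29
→ ledger.lookup(k='pratrahi')
← ke
→ kalendar.markday(d='2200-11-13')
← 2200-11-13
→ ledger.stash(k='hitre', v='-119')
← nil
→ kalendar.yhop(n='-4')
← 2196-11-13
→ kalendar.spanto(d='2196-10-28')
← -16
→ ledger.stash(k='rujuke', v='2123-10-05')
← nil
→ ledger.lookup(k='hitre')
← -119

Answer: 1746-03-29


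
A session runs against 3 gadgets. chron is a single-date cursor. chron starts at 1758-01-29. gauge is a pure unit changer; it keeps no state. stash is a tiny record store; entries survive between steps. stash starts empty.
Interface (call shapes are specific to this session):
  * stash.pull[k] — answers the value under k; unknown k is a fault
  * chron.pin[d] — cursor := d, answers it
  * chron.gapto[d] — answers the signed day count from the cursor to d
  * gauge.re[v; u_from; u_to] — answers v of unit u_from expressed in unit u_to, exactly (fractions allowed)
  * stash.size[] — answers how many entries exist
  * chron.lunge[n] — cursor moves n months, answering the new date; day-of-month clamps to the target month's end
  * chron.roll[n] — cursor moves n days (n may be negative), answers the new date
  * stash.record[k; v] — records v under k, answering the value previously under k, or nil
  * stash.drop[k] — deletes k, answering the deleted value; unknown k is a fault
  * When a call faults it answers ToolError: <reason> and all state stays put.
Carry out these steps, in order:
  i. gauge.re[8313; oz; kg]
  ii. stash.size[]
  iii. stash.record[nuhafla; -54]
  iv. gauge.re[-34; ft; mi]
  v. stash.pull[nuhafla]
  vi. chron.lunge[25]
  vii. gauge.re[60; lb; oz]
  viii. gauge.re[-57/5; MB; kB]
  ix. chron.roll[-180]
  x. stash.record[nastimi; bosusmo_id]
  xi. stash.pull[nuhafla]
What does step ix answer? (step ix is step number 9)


Answer: 1759-09-02

Derivation:
>> gauge.re(v='8313', u_from='oz', u_to='kg')
<< 377071337181/1600000000
>> stash.size()
<< 0
>> stash.record(k='nuhafla', v='-54')
<< nil
>> gauge.re(v='-34', u_from='ft', u_to='mi')
<< -17/2640
>> stash.pull(k='nuhafla')
<< -54
>> chron.lunge(n='25')
<< 1760-02-29
>> gauge.re(v='60', u_from='lb', u_to='oz')
<< 960
>> gauge.re(v='-57/5', u_from='MB', u_to='kB')
<< -11400
>> chron.roll(n='-180')
<< 1759-09-02
>> stash.record(k='nastimi', v='bosusmo_id')
<< nil
>> stash.pull(k='nuhafla')
<< -54


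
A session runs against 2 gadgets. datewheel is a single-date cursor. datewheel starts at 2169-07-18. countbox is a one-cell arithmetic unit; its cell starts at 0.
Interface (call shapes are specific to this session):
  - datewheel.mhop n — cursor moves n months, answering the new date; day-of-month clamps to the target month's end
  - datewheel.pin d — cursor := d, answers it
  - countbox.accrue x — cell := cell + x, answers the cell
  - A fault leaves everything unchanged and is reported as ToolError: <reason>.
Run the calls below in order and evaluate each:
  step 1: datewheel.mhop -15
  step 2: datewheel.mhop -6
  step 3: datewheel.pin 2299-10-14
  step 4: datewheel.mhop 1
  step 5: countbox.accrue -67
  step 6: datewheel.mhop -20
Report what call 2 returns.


Answer: 2167-10-18

Derivation:
CALL datewheel.mhop[-15]
RET  2168-04-18
CALL datewheel.mhop[-6]
RET  2167-10-18
CALL datewheel.pin[2299-10-14]
RET  2299-10-14
CALL datewheel.mhop[1]
RET  2299-11-14
CALL countbox.accrue[-67]
RET  -67
CALL datewheel.mhop[-20]
RET  2298-03-14


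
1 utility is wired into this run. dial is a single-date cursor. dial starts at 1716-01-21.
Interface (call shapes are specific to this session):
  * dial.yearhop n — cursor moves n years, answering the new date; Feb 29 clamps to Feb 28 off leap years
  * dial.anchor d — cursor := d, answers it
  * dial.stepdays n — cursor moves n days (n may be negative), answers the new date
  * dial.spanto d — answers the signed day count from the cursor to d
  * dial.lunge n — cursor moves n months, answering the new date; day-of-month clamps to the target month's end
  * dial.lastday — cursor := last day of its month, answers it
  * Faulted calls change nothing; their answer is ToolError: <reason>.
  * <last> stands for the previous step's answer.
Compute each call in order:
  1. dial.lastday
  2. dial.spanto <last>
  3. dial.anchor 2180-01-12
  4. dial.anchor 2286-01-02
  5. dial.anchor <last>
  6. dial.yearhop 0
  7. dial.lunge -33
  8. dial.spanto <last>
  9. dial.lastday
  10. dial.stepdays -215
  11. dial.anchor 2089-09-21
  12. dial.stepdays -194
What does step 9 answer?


Answer: 2283-04-30

Derivation:
Next I call dial.lastday: 1716-01-31.
Now I run dial.spanto with <last>, and see 0.
Next I call dial.anchor with 2180-01-12, which returns 2180-01-12.
I use dial.anchor with 2286-01-02, → 2286-01-02.
I run dial.anchor with <last>: 2286-01-02.
Then dial.yearhop with 0, — result: 2286-01-02.
I use dial.lunge with -33, and see 2283-04-02.
Calling dial.spanto with <last>, and observe 0.
Then dial.lastday(), and get 2283-04-30.
Invoking dial.stepdays with -215, giving 2282-09-27.
Calling dial.anchor with 2089-09-21, giving 2089-09-21.
Next I call dial.stepdays with -194, and see 2089-03-11.


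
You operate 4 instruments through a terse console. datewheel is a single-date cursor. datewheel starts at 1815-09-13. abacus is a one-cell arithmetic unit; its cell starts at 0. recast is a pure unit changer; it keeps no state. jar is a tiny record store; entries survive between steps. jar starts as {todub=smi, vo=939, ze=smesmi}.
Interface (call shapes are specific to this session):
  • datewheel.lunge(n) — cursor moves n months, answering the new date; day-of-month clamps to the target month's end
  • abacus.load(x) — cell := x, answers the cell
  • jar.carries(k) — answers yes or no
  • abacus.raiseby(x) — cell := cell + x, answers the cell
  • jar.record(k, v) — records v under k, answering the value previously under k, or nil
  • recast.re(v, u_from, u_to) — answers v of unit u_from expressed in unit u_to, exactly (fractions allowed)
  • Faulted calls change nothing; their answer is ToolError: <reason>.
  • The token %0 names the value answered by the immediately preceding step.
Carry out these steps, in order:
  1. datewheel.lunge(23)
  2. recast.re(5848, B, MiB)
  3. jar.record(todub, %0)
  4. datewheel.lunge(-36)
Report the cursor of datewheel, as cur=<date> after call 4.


Answer: cur=1814-08-13

Derivation:
>> datewheel.lunge(23)
<< 1817-08-13
>> recast.re(5848, B, MiB)
<< 731/131072
>> jar.record(todub, %0)
<< smi
>> datewheel.lunge(-36)
<< 1814-08-13


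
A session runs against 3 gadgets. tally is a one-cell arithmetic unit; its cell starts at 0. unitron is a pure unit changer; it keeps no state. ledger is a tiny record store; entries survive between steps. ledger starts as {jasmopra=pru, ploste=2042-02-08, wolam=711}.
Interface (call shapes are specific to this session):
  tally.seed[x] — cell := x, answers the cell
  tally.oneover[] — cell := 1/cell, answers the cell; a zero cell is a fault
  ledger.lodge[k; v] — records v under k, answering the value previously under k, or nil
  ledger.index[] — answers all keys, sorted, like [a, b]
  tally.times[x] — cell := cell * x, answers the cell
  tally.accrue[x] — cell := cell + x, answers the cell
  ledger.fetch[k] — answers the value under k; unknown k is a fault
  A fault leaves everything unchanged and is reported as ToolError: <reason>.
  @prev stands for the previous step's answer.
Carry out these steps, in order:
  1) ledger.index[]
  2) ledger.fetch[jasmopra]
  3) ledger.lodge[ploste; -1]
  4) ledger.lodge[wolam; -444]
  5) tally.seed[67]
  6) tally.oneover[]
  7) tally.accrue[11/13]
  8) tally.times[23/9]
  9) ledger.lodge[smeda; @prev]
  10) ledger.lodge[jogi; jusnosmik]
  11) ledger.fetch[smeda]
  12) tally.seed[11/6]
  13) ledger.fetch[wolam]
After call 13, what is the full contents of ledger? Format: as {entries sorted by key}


Answer: {jasmopra=pru, jogi=jusnosmik, ploste=-1, smeda=5750/2613, wolam=-444}

Derivation:
CALL index[]
RET  [jasmopra, ploste, wolam]
CALL fetch[k→jasmopra]
RET  pru
CALL lodge[k→ploste; v→-1]
RET  2042-02-08
CALL lodge[k→wolam; v→-444]
RET  711
CALL seed[x→67]
RET  67
CALL oneover[]
RET  1/67
CALL accrue[x→11/13]
RET  750/871
CALL times[x→23/9]
RET  5750/2613
CALL lodge[k→smeda; v→@prev]
RET  nil
CALL lodge[k→jogi; v→jusnosmik]
RET  nil
CALL fetch[k→smeda]
RET  5750/2613
CALL seed[x→11/6]
RET  11/6
CALL fetch[k→wolam]
RET  -444


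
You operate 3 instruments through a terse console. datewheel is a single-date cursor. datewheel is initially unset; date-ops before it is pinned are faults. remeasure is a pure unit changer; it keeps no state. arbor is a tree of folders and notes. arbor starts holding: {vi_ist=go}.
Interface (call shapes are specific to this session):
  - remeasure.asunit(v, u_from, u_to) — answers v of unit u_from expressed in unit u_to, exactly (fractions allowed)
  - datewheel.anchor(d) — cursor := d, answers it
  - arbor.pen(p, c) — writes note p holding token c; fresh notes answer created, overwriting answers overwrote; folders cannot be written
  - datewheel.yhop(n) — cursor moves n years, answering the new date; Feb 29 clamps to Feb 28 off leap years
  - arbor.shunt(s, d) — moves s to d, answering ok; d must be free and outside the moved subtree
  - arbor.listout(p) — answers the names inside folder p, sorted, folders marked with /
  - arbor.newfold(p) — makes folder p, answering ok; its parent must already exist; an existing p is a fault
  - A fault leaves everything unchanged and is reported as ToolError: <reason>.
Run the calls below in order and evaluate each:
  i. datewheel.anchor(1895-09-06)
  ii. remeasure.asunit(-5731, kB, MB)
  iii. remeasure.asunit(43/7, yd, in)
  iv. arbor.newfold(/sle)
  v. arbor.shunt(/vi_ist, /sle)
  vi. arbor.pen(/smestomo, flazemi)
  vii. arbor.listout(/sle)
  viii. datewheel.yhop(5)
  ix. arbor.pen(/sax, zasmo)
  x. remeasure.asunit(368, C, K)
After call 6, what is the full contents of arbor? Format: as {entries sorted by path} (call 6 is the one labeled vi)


Using datewheel.anchor with d→1895-09-06: 1895-09-06.
Using remeasure.asunit with v→-5731, u_from→kB, u_to→MB, giving -5731/1000.
I run remeasure.asunit with v→43/7, u_from→yd, u_to→in, which returns 1548/7.
I use arbor.newfold with p→/sle, giving ok.
I use arbor.shunt with s→/vi_ist, d→/sle, which returns ToolError: exists.
Now I run arbor.pen with p→/smestomo, c→flazemi, — result: created.
Calling arbor.listout with p→/sle, giving [].
Invoking datewheel.yhop with n→5, and observe 1900-09-06.
Then arbor.pen with p→/sax, c→zasmo, and get created.
I run remeasure.asunit with v→368, u_from→C, u_to→K, giving 12823/20.

Answer: {sle/, smestomo=flazemi, vi_ist=go}


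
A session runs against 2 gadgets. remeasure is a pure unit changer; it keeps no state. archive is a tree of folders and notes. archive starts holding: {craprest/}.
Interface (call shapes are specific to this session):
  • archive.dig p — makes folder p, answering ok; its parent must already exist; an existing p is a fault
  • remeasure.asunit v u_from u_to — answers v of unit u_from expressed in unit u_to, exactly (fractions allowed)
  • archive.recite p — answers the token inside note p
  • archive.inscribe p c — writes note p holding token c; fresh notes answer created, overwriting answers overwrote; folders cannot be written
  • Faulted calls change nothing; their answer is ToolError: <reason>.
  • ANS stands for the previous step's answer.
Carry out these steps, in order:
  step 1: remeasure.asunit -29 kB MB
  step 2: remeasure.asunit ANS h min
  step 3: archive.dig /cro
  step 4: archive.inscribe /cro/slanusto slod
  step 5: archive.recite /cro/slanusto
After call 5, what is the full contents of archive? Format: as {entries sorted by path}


Answer: {craprest/, cro/, cro/slanusto=slod}

Derivation:
==> asunit(v=-29, u_from=kB, u_to=MB)
<== -29/1000
==> asunit(v=ANS, u_from=h, u_to=min)
<== -87/50
==> dig(p=/cro)
<== ok
==> inscribe(p=/cro/slanusto, c=slod)
<== created
==> recite(p=/cro/slanusto)
<== slod


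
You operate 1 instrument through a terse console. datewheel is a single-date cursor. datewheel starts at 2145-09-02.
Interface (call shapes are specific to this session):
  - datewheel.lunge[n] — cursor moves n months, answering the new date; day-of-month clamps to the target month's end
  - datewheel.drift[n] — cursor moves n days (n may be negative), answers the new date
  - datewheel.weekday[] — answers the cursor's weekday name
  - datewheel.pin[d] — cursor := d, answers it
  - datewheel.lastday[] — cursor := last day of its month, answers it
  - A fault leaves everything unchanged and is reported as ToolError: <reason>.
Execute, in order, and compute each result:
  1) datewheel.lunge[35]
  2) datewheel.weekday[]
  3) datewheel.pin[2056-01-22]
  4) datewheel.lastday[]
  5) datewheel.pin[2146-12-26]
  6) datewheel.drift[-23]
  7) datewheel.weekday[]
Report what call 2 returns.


→ datewheel.lunge(n='35')
← 2148-08-02
→ datewheel.weekday()
← Friday
→ datewheel.pin(d='2056-01-22')
← 2056-01-22
→ datewheel.lastday()
← 2056-01-31
→ datewheel.pin(d='2146-12-26')
← 2146-12-26
→ datewheel.drift(n='-23')
← 2146-12-03
→ datewheel.weekday()
← Saturday

Answer: Friday


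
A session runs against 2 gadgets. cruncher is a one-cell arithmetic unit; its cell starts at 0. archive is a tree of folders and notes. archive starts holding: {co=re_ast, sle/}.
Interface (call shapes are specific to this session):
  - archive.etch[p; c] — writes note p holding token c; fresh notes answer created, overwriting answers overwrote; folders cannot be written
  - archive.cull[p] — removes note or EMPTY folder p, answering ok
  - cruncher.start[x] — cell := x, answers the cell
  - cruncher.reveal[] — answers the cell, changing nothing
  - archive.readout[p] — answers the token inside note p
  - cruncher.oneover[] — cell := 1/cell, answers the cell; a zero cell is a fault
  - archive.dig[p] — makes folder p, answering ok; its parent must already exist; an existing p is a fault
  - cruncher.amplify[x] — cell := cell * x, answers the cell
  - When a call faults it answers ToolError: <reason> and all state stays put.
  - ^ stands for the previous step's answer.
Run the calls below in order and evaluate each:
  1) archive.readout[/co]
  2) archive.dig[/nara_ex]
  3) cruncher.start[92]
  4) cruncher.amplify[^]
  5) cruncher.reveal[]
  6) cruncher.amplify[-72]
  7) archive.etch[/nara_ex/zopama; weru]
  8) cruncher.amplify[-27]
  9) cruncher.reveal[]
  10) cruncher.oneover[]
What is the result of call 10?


Answer: 1/16454016

Derivation:
% 1. archive.readout(/co) ~> re_ast
% 2. archive.dig(/nara_ex) ~> ok
% 3. cruncher.start(92) ~> 92
% 4. cruncher.amplify(^) ~> 8464
% 5. cruncher.reveal() ~> 8464
% 6. cruncher.amplify(-72) ~> -609408
% 7. archive.etch(/nara_ex/zopama, weru) ~> created
% 8. cruncher.amplify(-27) ~> 16454016
% 9. cruncher.reveal() ~> 16454016
% 10. cruncher.oneover() ~> 1/16454016


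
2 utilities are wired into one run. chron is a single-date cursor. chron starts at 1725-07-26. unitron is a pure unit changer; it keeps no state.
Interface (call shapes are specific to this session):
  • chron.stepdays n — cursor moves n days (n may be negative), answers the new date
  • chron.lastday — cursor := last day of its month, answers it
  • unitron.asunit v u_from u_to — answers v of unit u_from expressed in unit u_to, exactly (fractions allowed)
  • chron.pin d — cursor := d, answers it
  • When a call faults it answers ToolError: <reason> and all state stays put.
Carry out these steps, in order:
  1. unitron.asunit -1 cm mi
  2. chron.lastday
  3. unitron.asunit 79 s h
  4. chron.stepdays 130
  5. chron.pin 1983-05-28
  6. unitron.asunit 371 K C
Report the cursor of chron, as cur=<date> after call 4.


Using asunit passing v=-1, u_from=cm, u_to=mi, and observe -5/804672.
Using lastday(), — result: 1725-07-31.
Calling asunit passing v=79, u_from=s, u_to=h, yielding 79/3600.
Then stepdays passing n=130, → 1725-12-08.
Next I call pin passing d=1983-05-28, → 1983-05-28.
Next I call asunit passing v=371, u_from=K, u_to=C: 1957/20.

Answer: cur=1725-12-08


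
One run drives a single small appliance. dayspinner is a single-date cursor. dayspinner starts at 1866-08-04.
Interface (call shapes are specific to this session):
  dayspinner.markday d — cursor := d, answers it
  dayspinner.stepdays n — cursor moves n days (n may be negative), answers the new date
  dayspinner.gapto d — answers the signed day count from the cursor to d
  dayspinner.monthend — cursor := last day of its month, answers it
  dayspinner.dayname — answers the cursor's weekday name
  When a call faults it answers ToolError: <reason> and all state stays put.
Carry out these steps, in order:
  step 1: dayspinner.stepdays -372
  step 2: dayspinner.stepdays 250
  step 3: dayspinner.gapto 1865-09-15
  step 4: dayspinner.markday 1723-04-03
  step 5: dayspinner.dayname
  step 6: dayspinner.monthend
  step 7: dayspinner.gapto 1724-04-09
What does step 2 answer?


Answer: 1866-04-04

Derivation:
-- 1. dayspinner.stepdays(n→-372) -> 1865-07-28
-- 2. dayspinner.stepdays(n→250) -> 1866-04-04
-- 3. dayspinner.gapto(d→1865-09-15) -> -201
-- 4. dayspinner.markday(d→1723-04-03) -> 1723-04-03
-- 5. dayspinner.dayname() -> Saturday
-- 6. dayspinner.monthend() -> 1723-04-30
-- 7. dayspinner.gapto(d→1724-04-09) -> 345


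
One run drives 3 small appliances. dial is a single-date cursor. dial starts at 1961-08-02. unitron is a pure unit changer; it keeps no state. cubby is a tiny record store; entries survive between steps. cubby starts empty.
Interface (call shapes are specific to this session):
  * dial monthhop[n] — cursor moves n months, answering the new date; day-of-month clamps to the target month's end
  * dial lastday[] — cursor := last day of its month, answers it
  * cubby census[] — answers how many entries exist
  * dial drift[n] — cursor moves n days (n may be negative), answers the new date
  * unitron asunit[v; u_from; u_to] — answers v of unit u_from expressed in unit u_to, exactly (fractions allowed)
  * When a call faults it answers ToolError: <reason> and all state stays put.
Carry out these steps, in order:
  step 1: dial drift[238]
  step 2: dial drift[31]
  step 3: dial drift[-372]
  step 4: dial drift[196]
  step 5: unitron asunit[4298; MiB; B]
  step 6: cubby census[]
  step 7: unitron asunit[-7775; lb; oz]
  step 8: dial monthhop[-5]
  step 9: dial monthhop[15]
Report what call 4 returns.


~$ dial drift n='238'
:: 1962-03-28
~$ dial drift n='31'
:: 1962-04-28
~$ dial drift n='-372'
:: 1961-04-21
~$ dial drift n='196'
:: 1961-11-03
~$ unitron asunit v='4298' u_from='MiB' u_to='B'
:: 4506779648
~$ cubby census
:: 0
~$ unitron asunit v='-7775' u_from='lb' u_to='oz'
:: -124400
~$ dial monthhop n='-5'
:: 1961-06-03
~$ dial monthhop n='15'
:: 1962-09-03

Answer: 1961-11-03


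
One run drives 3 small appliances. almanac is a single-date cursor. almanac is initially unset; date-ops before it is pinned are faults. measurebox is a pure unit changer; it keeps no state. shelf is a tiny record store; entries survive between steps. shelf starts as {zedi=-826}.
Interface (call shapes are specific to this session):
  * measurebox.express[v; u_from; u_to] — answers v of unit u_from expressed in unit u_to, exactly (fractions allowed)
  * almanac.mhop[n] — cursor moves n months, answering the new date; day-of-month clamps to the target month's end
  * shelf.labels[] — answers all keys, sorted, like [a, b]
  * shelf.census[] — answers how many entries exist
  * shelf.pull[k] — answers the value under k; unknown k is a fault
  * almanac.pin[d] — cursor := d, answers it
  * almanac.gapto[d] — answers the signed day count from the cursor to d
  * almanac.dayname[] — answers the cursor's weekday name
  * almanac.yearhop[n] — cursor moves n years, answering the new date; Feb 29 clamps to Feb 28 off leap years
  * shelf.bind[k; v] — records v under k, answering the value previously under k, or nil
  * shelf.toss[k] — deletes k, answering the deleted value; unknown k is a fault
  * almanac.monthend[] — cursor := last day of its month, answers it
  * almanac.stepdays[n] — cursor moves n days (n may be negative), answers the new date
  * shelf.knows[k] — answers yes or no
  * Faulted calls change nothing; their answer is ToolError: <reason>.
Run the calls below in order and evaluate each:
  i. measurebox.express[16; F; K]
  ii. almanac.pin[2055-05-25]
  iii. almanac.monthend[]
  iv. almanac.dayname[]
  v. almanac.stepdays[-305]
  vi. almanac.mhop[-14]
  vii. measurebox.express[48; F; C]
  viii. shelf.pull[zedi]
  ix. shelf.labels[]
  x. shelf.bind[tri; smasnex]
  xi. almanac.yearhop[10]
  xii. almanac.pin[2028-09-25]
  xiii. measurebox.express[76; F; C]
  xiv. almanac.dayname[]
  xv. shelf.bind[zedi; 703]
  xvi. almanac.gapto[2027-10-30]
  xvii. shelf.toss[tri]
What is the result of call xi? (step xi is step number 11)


I call measurebox.express with v='16', u_from='F', u_to='K', yielding 47567/180.
I call almanac.pin with d='2055-05-25', and get 2055-05-25.
I call almanac.monthend(), → 2055-05-31.
Now I run almanac.dayname(), → Monday.
Calling almanac.stepdays with n='-305', and observe 2054-07-30.
Next I call almanac.mhop with n='-14', which returns 2053-05-30.
Using measurebox.express with v='48', u_from='F', u_to='C', which returns 80/9.
Next I call shelf.pull with k='zedi', giving -826.
Invoking shelf.labels, giving [zedi].
Next I call shelf.bind with k='tri', v='smasnex', which returns nil.
Next I call almanac.yearhop with n='10': 2063-05-30.
Next I call almanac.pin with d='2028-09-25', which returns 2028-09-25.
Invoking measurebox.express with v='76', u_from='F', u_to='C', and observe 220/9.
Next I call almanac.dayname(), and see Monday.
Invoking shelf.bind with k='zedi', v='703', yielding -826.
I run almanac.gapto with d='2027-10-30', and get -331.
I call shelf.toss with k='tri', and see smasnex.

Answer: 2063-05-30


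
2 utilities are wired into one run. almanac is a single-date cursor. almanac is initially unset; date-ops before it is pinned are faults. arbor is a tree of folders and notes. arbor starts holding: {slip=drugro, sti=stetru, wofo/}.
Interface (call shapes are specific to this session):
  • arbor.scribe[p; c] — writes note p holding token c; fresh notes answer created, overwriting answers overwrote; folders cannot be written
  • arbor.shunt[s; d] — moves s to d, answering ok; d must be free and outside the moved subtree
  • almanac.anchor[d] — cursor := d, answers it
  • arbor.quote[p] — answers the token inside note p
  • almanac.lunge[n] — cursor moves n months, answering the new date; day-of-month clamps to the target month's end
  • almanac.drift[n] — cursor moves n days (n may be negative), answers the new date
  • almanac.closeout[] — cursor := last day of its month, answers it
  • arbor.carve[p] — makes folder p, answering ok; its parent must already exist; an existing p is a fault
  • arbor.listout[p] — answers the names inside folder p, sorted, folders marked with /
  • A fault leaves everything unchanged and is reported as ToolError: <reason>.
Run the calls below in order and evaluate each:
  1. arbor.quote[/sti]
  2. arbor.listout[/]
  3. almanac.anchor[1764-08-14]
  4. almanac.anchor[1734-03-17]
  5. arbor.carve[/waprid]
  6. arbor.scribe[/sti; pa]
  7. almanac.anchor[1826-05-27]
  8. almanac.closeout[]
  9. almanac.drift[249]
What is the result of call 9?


Next I call arbor.quote passing p=/sti: stetru.
Using arbor.listout passing p=/, which returns [slip, sti, wofo/].
Then almanac.anchor passing d=1764-08-14, and get 1764-08-14.
I invoke almanac.anchor passing d=1734-03-17, giving 1734-03-17.
I invoke arbor.carve passing p=/waprid, → ok.
I invoke arbor.scribe passing p=/sti, c=pa: overwrote.
I use almanac.anchor passing d=1826-05-27, → 1826-05-27.
I invoke almanac.closeout(), — result: 1826-05-31.
I use almanac.drift passing n=249: 1827-02-04.

Answer: 1827-02-04


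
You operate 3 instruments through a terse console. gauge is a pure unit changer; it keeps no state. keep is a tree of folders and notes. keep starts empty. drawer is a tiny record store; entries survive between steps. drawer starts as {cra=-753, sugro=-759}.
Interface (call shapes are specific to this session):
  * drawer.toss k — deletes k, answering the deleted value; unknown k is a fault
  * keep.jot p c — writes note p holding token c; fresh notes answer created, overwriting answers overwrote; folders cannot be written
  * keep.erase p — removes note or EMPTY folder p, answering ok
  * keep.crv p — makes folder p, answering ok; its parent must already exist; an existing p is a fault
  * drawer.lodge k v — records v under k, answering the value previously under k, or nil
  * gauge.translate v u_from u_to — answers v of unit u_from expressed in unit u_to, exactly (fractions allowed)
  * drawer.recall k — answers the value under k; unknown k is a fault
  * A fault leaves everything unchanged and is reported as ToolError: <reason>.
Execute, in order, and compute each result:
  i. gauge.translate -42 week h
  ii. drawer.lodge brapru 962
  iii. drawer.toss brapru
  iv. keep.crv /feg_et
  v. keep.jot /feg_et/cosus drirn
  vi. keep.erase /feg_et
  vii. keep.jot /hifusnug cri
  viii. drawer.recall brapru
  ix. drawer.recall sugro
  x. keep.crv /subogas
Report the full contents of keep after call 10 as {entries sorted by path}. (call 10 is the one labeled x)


Answer: {feg_et/, feg_et/cosus=drirn, hifusnug=cri, subogas/}

Derivation:
I try translate(v='-42', u_from='week', u_to='h'), giving -7056.
Using lodge(k='brapru', v='962'), yielding nil.
Invoking toss(k='brapru'), — result: 962.
Invoking crv(p='/feg_et'), → ok.
Then jot(p='/feg_et/cosus', c='drirn'), — result: created.
I run erase(p='/feg_et'), giving ToolError: not empty.
Calling jot(p='/hifusnug', c='cri'), and observe created.
Now I run recall(k='brapru'), and get ToolError: no such key brapru.
Then recall(k='sugro'), → -759.
I invoke crv(p='/subogas'), and see ok.


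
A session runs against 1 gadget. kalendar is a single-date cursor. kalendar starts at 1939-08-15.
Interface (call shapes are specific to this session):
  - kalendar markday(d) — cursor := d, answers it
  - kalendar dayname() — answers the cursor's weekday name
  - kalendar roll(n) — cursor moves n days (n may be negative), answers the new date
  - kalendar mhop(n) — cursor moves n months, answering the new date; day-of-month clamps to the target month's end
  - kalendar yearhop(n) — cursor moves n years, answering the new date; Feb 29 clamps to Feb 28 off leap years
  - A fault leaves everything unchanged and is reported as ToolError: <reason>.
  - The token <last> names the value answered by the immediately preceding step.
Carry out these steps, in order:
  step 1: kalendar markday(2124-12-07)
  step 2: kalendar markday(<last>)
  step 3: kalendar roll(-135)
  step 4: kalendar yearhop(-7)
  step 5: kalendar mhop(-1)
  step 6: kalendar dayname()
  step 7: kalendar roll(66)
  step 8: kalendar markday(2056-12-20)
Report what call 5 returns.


Act: kalendar markday[d→2124-12-07]
Obs: 2124-12-07
Act: kalendar markday[d→<last>]
Obs: 2124-12-07
Act: kalendar roll[n→-135]
Obs: 2124-07-25
Act: kalendar yearhop[n→-7]
Obs: 2117-07-25
Act: kalendar mhop[n→-1]
Obs: 2117-06-25
Act: kalendar dayname[]
Obs: Friday
Act: kalendar roll[n→66]
Obs: 2117-08-30
Act: kalendar markday[d→2056-12-20]
Obs: 2056-12-20

Answer: 2117-06-25


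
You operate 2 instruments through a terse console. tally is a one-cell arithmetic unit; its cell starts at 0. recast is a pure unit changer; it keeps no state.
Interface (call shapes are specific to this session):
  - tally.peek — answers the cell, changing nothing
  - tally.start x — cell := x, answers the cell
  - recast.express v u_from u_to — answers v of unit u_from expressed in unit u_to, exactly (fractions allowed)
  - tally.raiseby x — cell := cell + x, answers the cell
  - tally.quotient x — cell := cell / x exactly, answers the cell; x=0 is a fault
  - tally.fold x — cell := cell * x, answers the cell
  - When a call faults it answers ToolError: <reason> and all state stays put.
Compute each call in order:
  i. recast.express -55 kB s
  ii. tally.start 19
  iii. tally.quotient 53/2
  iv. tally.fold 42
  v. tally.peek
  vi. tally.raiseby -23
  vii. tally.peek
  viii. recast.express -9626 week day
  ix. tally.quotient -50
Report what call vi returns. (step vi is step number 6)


Answer: 377/53

Derivation:
-> recast.express(v→-55, u_from→kB, u_to→s)
<- ToolError: incompatible units
-> tally.start(x→19)
<- 19
-> tally.quotient(x→53/2)
<- 38/53
-> tally.fold(x→42)
<- 1596/53
-> tally.peek()
<- 1596/53
-> tally.raiseby(x→-23)
<- 377/53
-> tally.peek()
<- 377/53
-> recast.express(v→-9626, u_from→week, u_to→day)
<- -67382
-> tally.quotient(x→-50)
<- -377/2650


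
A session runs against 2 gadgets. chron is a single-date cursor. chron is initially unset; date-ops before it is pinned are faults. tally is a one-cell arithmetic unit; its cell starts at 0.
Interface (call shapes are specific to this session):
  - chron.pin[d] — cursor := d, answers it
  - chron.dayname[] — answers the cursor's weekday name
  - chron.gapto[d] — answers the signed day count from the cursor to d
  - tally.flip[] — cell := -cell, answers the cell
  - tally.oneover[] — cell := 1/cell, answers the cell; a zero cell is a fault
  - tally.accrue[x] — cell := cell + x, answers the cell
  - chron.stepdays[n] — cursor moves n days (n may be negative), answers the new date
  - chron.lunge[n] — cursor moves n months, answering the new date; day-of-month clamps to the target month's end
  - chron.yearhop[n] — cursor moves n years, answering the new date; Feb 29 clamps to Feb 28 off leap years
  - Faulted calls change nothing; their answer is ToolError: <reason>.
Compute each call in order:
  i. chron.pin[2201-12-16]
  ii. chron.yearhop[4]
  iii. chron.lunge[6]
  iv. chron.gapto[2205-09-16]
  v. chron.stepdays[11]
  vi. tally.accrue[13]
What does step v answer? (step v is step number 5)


% chron.pin(d='2201-12-16') => 2201-12-16
% chron.yearhop(n='4') => 2205-12-16
% chron.lunge(n='6') => 2206-06-16
% chron.gapto(d='2205-09-16') => -273
% chron.stepdays(n='11') => 2206-06-27
% tally.accrue(x='13') => 13

Answer: 2206-06-27


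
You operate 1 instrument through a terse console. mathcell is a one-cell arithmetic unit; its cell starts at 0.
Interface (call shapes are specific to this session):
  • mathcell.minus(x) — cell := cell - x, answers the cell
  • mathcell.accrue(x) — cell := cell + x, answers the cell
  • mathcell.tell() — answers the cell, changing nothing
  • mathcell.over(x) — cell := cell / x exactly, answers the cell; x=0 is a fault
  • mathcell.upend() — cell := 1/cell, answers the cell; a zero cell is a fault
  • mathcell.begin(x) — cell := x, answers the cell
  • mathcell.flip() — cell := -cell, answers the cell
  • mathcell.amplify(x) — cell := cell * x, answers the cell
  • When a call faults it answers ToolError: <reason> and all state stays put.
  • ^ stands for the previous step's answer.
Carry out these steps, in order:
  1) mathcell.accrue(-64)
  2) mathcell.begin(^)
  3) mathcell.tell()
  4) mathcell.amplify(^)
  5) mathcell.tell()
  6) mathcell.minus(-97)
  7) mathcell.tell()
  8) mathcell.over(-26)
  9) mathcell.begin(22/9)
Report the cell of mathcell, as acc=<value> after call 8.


Using accrue with x='-64', and observe -64.
Using begin with x='^', and get -64.
I invoke tell(), — result: -64.
Next I call amplify with x='^', — result: 4096.
I invoke tell: 4096.
I run minus with x='-97', yielding 4193.
Invoking tell: 4193.
I try over with x='-26', which returns -4193/26.
Invoking begin with x='22/9', → 22/9.

Answer: acc=-4193/26


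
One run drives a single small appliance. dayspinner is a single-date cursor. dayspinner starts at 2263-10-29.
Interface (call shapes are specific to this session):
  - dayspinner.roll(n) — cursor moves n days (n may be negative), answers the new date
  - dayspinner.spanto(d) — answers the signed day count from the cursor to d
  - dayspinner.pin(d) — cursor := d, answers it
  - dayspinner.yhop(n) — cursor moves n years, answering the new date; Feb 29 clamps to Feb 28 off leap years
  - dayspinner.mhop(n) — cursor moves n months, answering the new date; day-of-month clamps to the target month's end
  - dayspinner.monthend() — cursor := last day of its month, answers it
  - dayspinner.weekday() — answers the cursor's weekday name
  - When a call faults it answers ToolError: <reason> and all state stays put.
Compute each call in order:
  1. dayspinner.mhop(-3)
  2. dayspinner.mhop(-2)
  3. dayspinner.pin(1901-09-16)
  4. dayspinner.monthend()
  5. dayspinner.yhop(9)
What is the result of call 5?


-- dayspinner.mhop(n='-3') ~> 2263-07-29
-- dayspinner.mhop(n='-2') ~> 2263-05-29
-- dayspinner.pin(d='1901-09-16') ~> 1901-09-16
-- dayspinner.monthend() ~> 1901-09-30
-- dayspinner.yhop(n='9') ~> 1910-09-30

Answer: 1910-09-30


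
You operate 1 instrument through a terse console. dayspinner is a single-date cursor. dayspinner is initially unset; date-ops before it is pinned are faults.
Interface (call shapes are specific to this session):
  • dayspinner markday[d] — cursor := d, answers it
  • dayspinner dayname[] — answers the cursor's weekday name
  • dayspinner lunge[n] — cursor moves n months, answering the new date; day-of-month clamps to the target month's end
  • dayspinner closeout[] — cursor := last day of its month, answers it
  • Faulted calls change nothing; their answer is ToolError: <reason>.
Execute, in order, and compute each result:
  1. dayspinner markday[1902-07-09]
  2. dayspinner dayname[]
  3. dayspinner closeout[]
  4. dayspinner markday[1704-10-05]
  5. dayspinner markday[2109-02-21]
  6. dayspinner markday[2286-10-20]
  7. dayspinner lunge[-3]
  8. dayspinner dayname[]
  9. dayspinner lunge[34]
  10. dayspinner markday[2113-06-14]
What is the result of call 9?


I invoke dayspinner markday using d→1902-07-09: 1902-07-09.
Next I call dayspinner dayname, giving Wednesday.
Invoking dayspinner closeout, — result: 1902-07-31.
I call dayspinner markday using d→1704-10-05: 1704-10-05.
Calling dayspinner markday using d→2109-02-21, and observe 2109-02-21.
Invoking dayspinner markday using d→2286-10-20, and see 2286-10-20.
Calling dayspinner lunge using n→-3, — result: 2286-07-20.
Then dayspinner dayname, — result: Tuesday.
Now I run dayspinner lunge using n→34, and get 2289-05-20.
Calling dayspinner markday using d→2113-06-14: 2113-06-14.

Answer: 2289-05-20


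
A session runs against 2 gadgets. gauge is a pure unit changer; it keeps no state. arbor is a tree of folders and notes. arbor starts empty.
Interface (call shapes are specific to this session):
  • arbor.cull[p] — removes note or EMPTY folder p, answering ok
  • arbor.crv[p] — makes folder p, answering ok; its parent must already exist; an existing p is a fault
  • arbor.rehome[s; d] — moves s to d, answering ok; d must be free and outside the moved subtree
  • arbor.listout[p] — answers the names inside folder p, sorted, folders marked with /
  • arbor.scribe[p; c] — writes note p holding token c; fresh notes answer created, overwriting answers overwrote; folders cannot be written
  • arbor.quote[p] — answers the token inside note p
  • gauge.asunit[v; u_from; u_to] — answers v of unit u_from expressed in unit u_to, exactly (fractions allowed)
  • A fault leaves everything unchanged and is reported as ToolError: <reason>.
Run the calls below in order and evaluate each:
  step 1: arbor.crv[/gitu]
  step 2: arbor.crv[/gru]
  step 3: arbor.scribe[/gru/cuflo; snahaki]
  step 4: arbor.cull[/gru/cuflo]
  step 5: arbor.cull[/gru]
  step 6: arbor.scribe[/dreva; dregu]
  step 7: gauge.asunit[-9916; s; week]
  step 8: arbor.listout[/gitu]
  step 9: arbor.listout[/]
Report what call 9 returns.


Answer: [dreva, gitu/]

Derivation:
// crv(p: /gitu) => ok
// crv(p: /gru) => ok
// scribe(p: /gru/cuflo, c: snahaki) => created
// cull(p: /gru/cuflo) => ok
// cull(p: /gru) => ok
// scribe(p: /dreva, c: dregu) => created
// asunit(v: -9916, u_from: s, u_to: week) => -2479/151200
// listout(p: /gitu) => []
// listout(p: /) => [dreva, gitu/]
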